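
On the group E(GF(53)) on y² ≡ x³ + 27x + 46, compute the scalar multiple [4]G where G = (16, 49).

(10, 37)

Double-and-add on 4 = (100)₂. Start with G = (16, 49) for the leading 1-bit.
double: tangent at (16, 49): λ = (3·16² + 27)/(2·49) ≡ 0/45. 45⁻¹ ≡ 33 (mod 53), so λ ≡ 0·33 ≡ 0.
  x = λ² - 16 - 16 = 0 - 32 ≡ 21; y = λ·(16 - 21) - 49 ≡ 4. → (21, 4)
double: tangent at (21, 4): λ = (3·21² + 27)/(2·4) ≡ 25/8. 8⁻¹ ≡ 20 (mod 53) since 8·20 = 160 ≡ 1, so λ ≡ 25·20 ≡ 23.
  x = λ² - 21 - 21 = 529 - 42 ≡ 10; y = λ·(21 - 10) - 4 ≡ 37. → (10, 37)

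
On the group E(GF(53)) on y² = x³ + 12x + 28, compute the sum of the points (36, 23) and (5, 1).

(36, 23) + (5, 1). λ = (1 - 23)/(5 - 36) ≡ 31/22 mod 53. 22⁻¹ ≡ 41 (mod 53) since 22·41 = 902 ≡ 1, so λ ≡ 52.
  x = λ² - 36 - 5 = 2704 - 41 ≡ 13; y = λ·(36 - 13) - 23 ≡ 7. → (13, 7)

(13, 7)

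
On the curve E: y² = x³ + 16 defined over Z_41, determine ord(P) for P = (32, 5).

2P: tangent at (32, 5): λ = (3·32² + 0)/(2·5) ≡ 38/10. 10⁻¹ ≡ 37 (mod 41), so λ ≡ 38·37 ≡ 12.
  x = λ² - 32 - 32 = 144 - 64 ≡ 39; y = λ·(32 - 39) - 5 ≡ 34. → (39, 34)
3P: (39, 34) + (32, 5). λ = (5 - 34)/(32 - 39) ≡ 12/34 mod 41. 34⁻¹ ≡ 35 (mod 41) since 34·35 = 1190 ≡ 1, so λ ≡ 10.
  x = λ² - 39 - 32 = 100 - 71 ≡ 29; y = λ·(39 - 29) - 34 ≡ 25. → (29, 25)
4P: (29, 25) + (32, 5). λ = (5 - 25)/(32 - 29) ≡ 21/3 mod 41. 3⁻¹ ≡ 14 (mod 41), so λ ≡ 7.
  x = λ² - 29 - 32 = 49 - 61 ≡ 29; y = λ·(29 - 29) - 25 ≡ 16. → (29, 16)
5P: (29, 16) + (32, 5). λ = (5 - 16)/(32 - 29) ≡ 30/3 mod 41. 3⁻¹ ≡ 14 (mod 41) since 3·14 = 42 ≡ 1, so λ ≡ 10.
  x = λ² - 29 - 32 = 100 - 61 ≡ 39; y = λ·(29 - 39) - 16 ≡ 7. → (39, 7)
6P: (39, 7) + (32, 5). λ = (5 - 7)/(32 - 39) ≡ 39/34 mod 41. 34⁻¹ ≡ 35 (mod 41), so λ ≡ 12.
  x = λ² - 39 - 32 = 144 - 71 ≡ 32; y = λ·(39 - 32) - 7 ≡ 36. → (32, 36)
7P: (32, 36) + (32, 5): same x and y₁ ≡ -y₂, so the sum is ∞.
7P = ∞, so the order is 7.

7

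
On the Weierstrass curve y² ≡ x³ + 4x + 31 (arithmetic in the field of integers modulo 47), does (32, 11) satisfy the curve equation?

y² = 11² ≡ 27; x³ + 4x + 31 = 32927 ≡ 27 (mod 47). 27 = 27.

yes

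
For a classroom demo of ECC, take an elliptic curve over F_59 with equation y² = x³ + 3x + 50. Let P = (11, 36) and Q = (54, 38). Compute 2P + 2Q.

First 2P:
Repeated addition: build up to 2P.
2P: tangent at (11, 36): λ = (3·11² + 3)/(2·36) ≡ 12/13. 13⁻¹ ≡ 50 (mod 59) since 13·50 = 650 ≡ 1, so λ ≡ 12·50 ≡ 10.
  x = λ² - 11 - 11 = 100 - 22 ≡ 19; y = λ·(11 - 19) - 36 ≡ 2. → (19, 2)
2P = (19, 2).
Next 2Q:
Repeated addition: build up to 2Q.
2Q: tangent at (54, 38): λ = (3·54² + 3)/(2·38) ≡ 19/17. 17⁻¹ ≡ 7 (mod 59), so λ ≡ 19·7 ≡ 15.
  x = λ² - 54 - 54 = 225 - 108 ≡ 58; y = λ·(54 - 58) - 38 ≡ 20. → (58, 20)
2Q = (58, 20).
Finally 2P + 2Q:
(19, 2) + (58, 20). λ = (20 - 2)/(58 - 19) ≡ 18/39 mod 59. 39⁻¹ ≡ 56 (mod 59), so λ ≡ 5.
  x = λ² - 19 - 58 = 25 - 77 ≡ 7; y = λ·(19 - 7) - 2 ≡ 58. → (7, 58)

(7, 58)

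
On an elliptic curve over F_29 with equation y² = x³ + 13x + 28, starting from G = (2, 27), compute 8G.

Double-and-add on 8 = (1000)₂. Start with G = (2, 27) for the leading 1-bit.
double: tangent at (2, 27): λ = (3·2² + 13)/(2·27) ≡ 25/25. 25⁻¹ ≡ 7 (mod 29), so λ ≡ 25·7 ≡ 1.
  x = λ² - 2 - 2 = 1 - 4 ≡ 26; y = λ·(2 - 26) - 27 ≡ 7. → (26, 7)
double: tangent at (26, 7): λ = (3·26² + 13)/(2·7) ≡ 11/14. 14⁻¹ ≡ 27 (mod 29), so λ ≡ 11·27 ≡ 7.
  x = λ² - 26 - 26 = 49 - 52 ≡ 26; y = λ·(26 - 26) - 7 ≡ 22. → (26, 22)
double: tangent at (26, 22): λ = (3·26² + 13)/(2·22) ≡ 11/15. 15⁻¹ ≡ 2 (mod 29), so λ ≡ 11·2 ≡ 22.
  x = λ² - 26 - 26 = 484 - 52 ≡ 26; y = λ·(26 - 26) - 22 ≡ 7. → (26, 7)

(26, 7)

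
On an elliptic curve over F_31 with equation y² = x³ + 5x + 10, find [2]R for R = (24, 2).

(1, 4)

tangent at (24, 2): λ = (3·24² + 5)/(2·2) ≡ 28/4. 4⁻¹ ≡ 8 (mod 31) since 4·8 = 32 ≡ 1, so λ ≡ 28·8 ≡ 7.
  x = λ² - 24 - 24 = 49 - 48 ≡ 1; y = λ·(24 - 1) - 2 ≡ 4. → (1, 4)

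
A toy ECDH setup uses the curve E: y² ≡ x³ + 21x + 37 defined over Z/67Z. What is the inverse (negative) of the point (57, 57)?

-(57, 57) = (57, -57 mod 67) = (57, 10).

(57, 10)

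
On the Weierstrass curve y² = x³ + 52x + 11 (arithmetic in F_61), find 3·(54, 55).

(7, 48)

Write G = (54, 55).
Repeated addition: build up to 3G.
2G: tangent at (54, 55): λ = (3·54² + 52)/(2·55) ≡ 16/49. 49⁻¹ ≡ 5 (mod 61), so λ ≡ 16·5 ≡ 19.
  x = λ² - 54 - 54 = 361 - 108 ≡ 9; y = λ·(54 - 9) - 55 ≡ 7. → (9, 7)
3G: (9, 7) + (54, 55). λ = (55 - 7)/(54 - 9) ≡ 48/45 mod 61. 45⁻¹ ≡ 19 (mod 61), so λ ≡ 58.
  x = λ² - 9 - 54 = 3364 - 63 ≡ 7; y = λ·(9 - 7) - 7 ≡ 48. → (7, 48)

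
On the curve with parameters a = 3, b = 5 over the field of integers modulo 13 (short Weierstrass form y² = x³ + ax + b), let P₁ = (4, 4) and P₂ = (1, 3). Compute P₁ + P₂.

(4, 4) + (1, 3). λ = (3 - 4)/(1 - 4) ≡ 12/10 mod 13. 10⁻¹ ≡ 4 (mod 13) since 10·4 = 40 ≡ 1, so λ ≡ 9.
  x = λ² - 4 - 1 = 81 - 5 ≡ 11; y = λ·(4 - 11) - 4 ≡ 11. → (11, 11)

(11, 11)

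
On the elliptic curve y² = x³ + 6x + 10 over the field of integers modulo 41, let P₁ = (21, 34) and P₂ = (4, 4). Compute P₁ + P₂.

(21, 34) + (4, 4). λ = (4 - 34)/(4 - 21) ≡ 11/24 mod 41. 24⁻¹ ≡ 12 (mod 41), so λ ≡ 9.
  x = λ² - 21 - 4 = 81 - 25 ≡ 15; y = λ·(21 - 15) - 34 ≡ 20. → (15, 20)

(15, 20)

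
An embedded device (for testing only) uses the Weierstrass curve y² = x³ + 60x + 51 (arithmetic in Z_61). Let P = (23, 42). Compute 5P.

(46, 31)

Repeated addition: build up to 5P.
2P: tangent at (23, 42): λ = (3·23² + 60)/(2·42) ≡ 0/23. 23⁻¹ ≡ 8 (mod 61), so λ ≡ 0·8 ≡ 0.
  x = λ² - 23 - 23 = 0 - 46 ≡ 15; y = λ·(23 - 15) - 42 ≡ 19. → (15, 19)
3P: (15, 19) + (23, 42). λ = (42 - 19)/(23 - 15) ≡ 23/8 mod 61. 8⁻¹ ≡ 23 (mod 61) since 8·23 = 184 ≡ 1, so λ ≡ 41.
  x = λ² - 15 - 23 = 1681 - 38 ≡ 57; y = λ·(15 - 57) - 19 ≡ 28. → (57, 28)
4P: (57, 28) + (23, 42). λ = (42 - 28)/(23 - 57) ≡ 14/27 mod 61. 27⁻¹ ≡ 52 (mod 61), so λ ≡ 57.
  x = λ² - 57 - 23 = 3249 - 80 ≡ 58; y = λ·(57 - 58) - 28 ≡ 37. → (58, 37)
5P: (58, 37) + (23, 42). λ = (42 - 37)/(23 - 58) ≡ 5/26 mod 61. 26⁻¹ ≡ 54 (mod 61) since 26·54 = 1404 ≡ 1, so λ ≡ 26.
  x = λ² - 58 - 23 = 676 - 81 ≡ 46; y = λ·(58 - 46) - 37 ≡ 31. → (46, 31)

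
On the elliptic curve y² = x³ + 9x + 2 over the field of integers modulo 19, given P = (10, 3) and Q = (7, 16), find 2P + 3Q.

(11, 11)

First 2P:
Repeated addition: build up to 2P.
2P: tangent at (10, 3): λ = (3·10² + 9)/(2·3) ≡ 5/6. 6⁻¹ ≡ 16 (mod 19), so λ ≡ 5·16 ≡ 4.
  x = λ² - 10 - 10 = 16 - 20 ≡ 15; y = λ·(10 - 15) - 3 ≡ 15. → (15, 15)
2P = (15, 15).
Next 3Q:
Repeated addition: build up to 3Q.
2Q: tangent at (7, 16): λ = (3·7² + 9)/(2·16) ≡ 4/13. 13⁻¹ ≡ 3 (mod 19) since 13·3 = 39 ≡ 1, so λ ≡ 4·3 ≡ 12.
  x = λ² - 7 - 7 = 144 - 14 ≡ 16; y = λ·(7 - 16) - 16 ≡ 9. → (16, 9)
3Q: (16, 9) + (7, 16). λ = (16 - 9)/(7 - 16) ≡ 7/10 mod 19. 10⁻¹ ≡ 2 (mod 19) since 10·2 = 20 ≡ 1, so λ ≡ 14.
  x = λ² - 16 - 7 = 196 - 23 ≡ 2; y = λ·(16 - 2) - 9 ≡ 16. → (2, 16)
3Q = (2, 16).
Finally 2P + 3Q:
(15, 15) + (2, 16). λ = (16 - 15)/(2 - 15) ≡ 1/6 mod 19. 6⁻¹ ≡ 16 (mod 19), so λ ≡ 16.
  x = λ² - 15 - 2 = 256 - 17 ≡ 11; y = λ·(15 - 11) - 15 ≡ 11. → (11, 11)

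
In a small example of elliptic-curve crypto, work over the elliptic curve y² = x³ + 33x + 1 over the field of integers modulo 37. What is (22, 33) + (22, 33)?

(9, 19)

tangent at (22, 33): λ = (3·22² + 33)/(2·33) ≡ 5/29. 29⁻¹ ≡ 23 (mod 37), so λ ≡ 5·23 ≡ 4.
  x = λ² - 22 - 22 = 16 - 44 ≡ 9; y = λ·(22 - 9) - 33 ≡ 19. → (9, 19)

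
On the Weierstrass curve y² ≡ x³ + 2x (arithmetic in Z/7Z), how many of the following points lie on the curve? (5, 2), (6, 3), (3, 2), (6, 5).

1

(5, 2): 2² ≡ 4, rhs ≡ 2 → off.
(6, 3): 3² ≡ 2, rhs ≡ 4 → off.
(3, 2): 2² ≡ 4, rhs ≡ 5 → off.
(6, 5): 5² ≡ 4, rhs ≡ 4 → on.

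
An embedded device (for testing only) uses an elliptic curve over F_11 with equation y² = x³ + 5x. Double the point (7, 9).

tangent at (7, 9): λ = (3·7² + 5)/(2·9) ≡ 9/7. 7⁻¹ ≡ 8 (mod 11), so λ ≡ 9·8 ≡ 6.
  x = λ² - 7 - 7 = 36 - 14 ≡ 0; y = λ·(7 - 0) - 9 ≡ 0. → (0, 0)

(0, 0)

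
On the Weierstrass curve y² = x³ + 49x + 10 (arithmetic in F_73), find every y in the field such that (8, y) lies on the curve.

29, 44

x³ + 49x + 10 = 914 ≡ 38 (mod 73).
Square roots of 38 mod 73: 29 and 44 (since 29² = 841 ≡ 38).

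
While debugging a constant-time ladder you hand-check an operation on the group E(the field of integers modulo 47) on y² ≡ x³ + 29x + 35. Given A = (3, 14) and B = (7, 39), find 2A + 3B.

(45, 4)

First 2A:
Repeated addition: build up to 2A.
2A: tangent at (3, 14): λ = (3·3² + 29)/(2·14) ≡ 9/28. 28⁻¹ ≡ 42 (mod 47), so λ ≡ 9·42 ≡ 2.
  x = λ² - 3 - 3 = 4 - 6 ≡ 45; y = λ·(3 - 45) - 14 ≡ 43. → (45, 43)
2A = (45, 43).
Next 3B:
Repeated addition: build up to 3B.
2B: tangent at (7, 39): λ = (3·7² + 29)/(2·39) ≡ 35/31. 31⁻¹ ≡ 44 (mod 47), so λ ≡ 35·44 ≡ 36.
  x = λ² - 7 - 7 = 1296 - 14 ≡ 13; y = λ·(7 - 13) - 39 ≡ 27. → (13, 27)
3B: (13, 27) + (7, 39). λ = (39 - 27)/(7 - 13) ≡ 12/41 mod 47. 41⁻¹ ≡ 39 (mod 47), so λ ≡ 45.
  x = λ² - 13 - 7 = 2025 - 20 ≡ 31; y = λ·(13 - 31) - 27 ≡ 9. → (31, 9)
3B = (31, 9).
Finally 2A + 3B:
(45, 43) + (31, 9). λ = (9 - 43)/(31 - 45) ≡ 13/33 mod 47. 33⁻¹ ≡ 10 (mod 47) since 33·10 = 330 ≡ 1, so λ ≡ 36.
  x = λ² - 45 - 31 = 1296 - 76 ≡ 45; y = λ·(45 - 45) - 43 ≡ 4. → (45, 4)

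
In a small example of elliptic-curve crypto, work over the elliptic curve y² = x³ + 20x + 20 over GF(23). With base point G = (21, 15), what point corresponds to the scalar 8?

Repeated addition: build up to 8G.
2G: tangent at (21, 15): λ = (3·21² + 20)/(2·15) ≡ 9/7. 7⁻¹ ≡ 10 (mod 23), so λ ≡ 9·10 ≡ 21.
  x = λ² - 21 - 21 = 441 - 42 ≡ 8; y = λ·(21 - 8) - 15 ≡ 5. → (8, 5)
3G: (8, 5) + (21, 15). λ = (15 - 5)/(21 - 8) ≡ 10/13 mod 23. 13⁻¹ ≡ 16 (mod 23), so λ ≡ 22.
  x = λ² - 8 - 21 = 484 - 29 ≡ 18; y = λ·(8 - 18) - 5 ≡ 5. → (18, 5)
4G: (18, 5) + (21, 15). λ = (15 - 5)/(21 - 18) ≡ 10/3 mod 23. 3⁻¹ ≡ 8 (mod 23) since 3·8 = 24 ≡ 1, so λ ≡ 11.
  x = λ² - 18 - 21 = 121 - 39 ≡ 13; y = λ·(18 - 13) - 5 ≡ 4. → (13, 4)
5G: (13, 4) + (21, 15). λ = (15 - 4)/(21 - 13) ≡ 11/8 mod 23. 8⁻¹ ≡ 3 (mod 23) since 8·3 = 24 ≡ 1, so λ ≡ 10.
  x = λ² - 13 - 21 = 100 - 34 ≡ 20; y = λ·(13 - 20) - 4 ≡ 18. → (20, 18)
6G: (20, 18) + (21, 15). λ = (15 - 18)/(21 - 20) ≡ 20/1 mod 23. 1⁻¹ ≡ 1 (mod 23) since 1·1 = 1 ≡ 1, so λ ≡ 20.
  x = λ² - 20 - 21 = 400 - 41 ≡ 14; y = λ·(20 - 14) - 18 ≡ 10. → (14, 10)
7G: (14, 10) + (21, 15). λ = (15 - 10)/(21 - 14) ≡ 5/7 mod 23. 7⁻¹ ≡ 10 (mod 23) since 7·10 = 70 ≡ 1, so λ ≡ 4.
  x = λ² - 14 - 21 = 16 - 35 ≡ 4; y = λ·(14 - 4) - 10 ≡ 7. → (4, 7)
8G: (4, 7) + (21, 15). λ = (15 - 7)/(21 - 4) ≡ 8/17 mod 23. 17⁻¹ ≡ 19 (mod 23) since 17·19 = 323 ≡ 1, so λ ≡ 14.
  x = λ² - 4 - 21 = 196 - 25 ≡ 10; y = λ·(4 - 10) - 7 ≡ 1. → (10, 1)

(10, 1)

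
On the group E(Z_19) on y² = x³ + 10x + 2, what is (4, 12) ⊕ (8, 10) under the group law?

(4, 12) + (8, 10). λ = (10 - 12)/(8 - 4) ≡ 17/4 mod 19. 4⁻¹ ≡ 5 (mod 19), so λ ≡ 9.
  x = λ² - 4 - 8 = 81 - 12 ≡ 12; y = λ·(4 - 12) - 12 ≡ 11. → (12, 11)

(12, 11)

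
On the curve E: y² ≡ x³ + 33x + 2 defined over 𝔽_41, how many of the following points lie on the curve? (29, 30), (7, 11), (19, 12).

(29, 30): 30² ≡ 39, rhs ≡ 10 → off.
(7, 11): 11² ≡ 39, rhs ≡ 2 → off.
(19, 12): 12² ≡ 21, rhs ≡ 26 → off.

0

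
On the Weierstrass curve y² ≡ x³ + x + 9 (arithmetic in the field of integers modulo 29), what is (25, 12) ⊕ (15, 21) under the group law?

(22, 23)

(25, 12) + (15, 21). λ = (21 - 12)/(15 - 25) ≡ 9/19 mod 29. 19⁻¹ ≡ 26 (mod 29) since 19·26 = 494 ≡ 1, so λ ≡ 2.
  x = λ² - 25 - 15 = 4 - 40 ≡ 22; y = λ·(25 - 22) - 12 ≡ 23. → (22, 23)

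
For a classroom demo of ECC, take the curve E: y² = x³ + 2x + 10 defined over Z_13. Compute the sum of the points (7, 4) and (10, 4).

(7, 4) + (10, 4). λ = (4 - 4)/(10 - 7) ≡ 0/3 mod 13. 3⁻¹ ≡ 9 (mod 13) since 3·9 = 27 ≡ 1, so λ ≡ 0.
  x = λ² - 7 - 10 = 0 - 17 ≡ 9; y = λ·(7 - 9) - 4 ≡ 9. → (9, 9)

(9, 9)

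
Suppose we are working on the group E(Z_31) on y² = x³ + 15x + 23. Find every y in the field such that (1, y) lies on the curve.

15, 16

x³ + 15x + 23 = 39 ≡ 8 (mod 31).
Square roots of 8 mod 31: 15 and 16 (since 15² = 225 ≡ 8).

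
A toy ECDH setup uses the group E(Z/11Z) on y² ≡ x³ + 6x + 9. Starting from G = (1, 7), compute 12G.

Repeated addition: build up to 12G.
2G: tangent at (1, 7): λ = (3·1² + 6)/(2·7) ≡ 9/3. 3⁻¹ ≡ 4 (mod 11), so λ ≡ 9·4 ≡ 3.
  x = λ² - 1 - 1 = 9 - 2 ≡ 7; y = λ·(1 - 7) - 7 ≡ 8. → (7, 8)
3G: (7, 8) + (1, 7). λ = (7 - 8)/(1 - 7) ≡ 10/5 mod 11. 5⁻¹ ≡ 9 (mod 11), so λ ≡ 2.
  x = λ² - 7 - 1 = 4 - 8 ≡ 7; y = λ·(7 - 7) - 8 ≡ 3. → (7, 3)
4G: (7, 3) + (1, 7). λ = (7 - 3)/(1 - 7) ≡ 4/5 mod 11. 5⁻¹ ≡ 9 (mod 11) since 5·9 = 45 ≡ 1, so λ ≡ 3.
  x = λ² - 7 - 1 = 9 - 8 ≡ 1; y = λ·(7 - 1) - 3 ≡ 4. → (1, 4)
5G: (1, 4) + (1, 7): same x and y₁ ≡ -y₂, so the sum is O.
6G: O + (1, 7) = (1, 7) (identity).
7G: tangent at (1, 7): λ = (3·1² + 6)/(2·7) ≡ 9/3. 3⁻¹ ≡ 4 (mod 11), so λ ≡ 9·4 ≡ 3.
  x = λ² - 1 - 1 = 9 - 2 ≡ 7; y = λ·(1 - 7) - 7 ≡ 8. → (7, 8)
8G: (7, 8) + (1, 7). λ = (7 - 8)/(1 - 7) ≡ 10/5 mod 11. 5⁻¹ ≡ 9 (mod 11) since 5·9 = 45 ≡ 1, so λ ≡ 2.
  x = λ² - 7 - 1 = 4 - 8 ≡ 7; y = λ·(7 - 7) - 8 ≡ 3. → (7, 3)
9G: (7, 3) + (1, 7). λ = (7 - 3)/(1 - 7) ≡ 4/5 mod 11. 5⁻¹ ≡ 9 (mod 11), so λ ≡ 3.
  x = λ² - 7 - 1 = 9 - 8 ≡ 1; y = λ·(7 - 1) - 3 ≡ 4. → (1, 4)
10G: (1, 4) + (1, 7): same x and y₁ ≡ -y₂, so the sum is O.
11G: O + (1, 7) = (1, 7) (identity).
12G: tangent at (1, 7): λ = (3·1² + 6)/(2·7) ≡ 9/3. 3⁻¹ ≡ 4 (mod 11), so λ ≡ 9·4 ≡ 3.
  x = λ² - 1 - 1 = 9 - 2 ≡ 7; y = λ·(1 - 7) - 7 ≡ 8. → (7, 8)

(7, 8)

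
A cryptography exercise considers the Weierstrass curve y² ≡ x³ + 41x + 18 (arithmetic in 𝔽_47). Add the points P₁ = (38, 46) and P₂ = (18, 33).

(0, 21)

(38, 46) + (18, 33). λ = (33 - 46)/(18 - 38) ≡ 34/27 mod 47. 27⁻¹ ≡ 7 (mod 47) since 27·7 = 189 ≡ 1, so λ ≡ 3.
  x = λ² - 38 - 18 = 9 - 56 ≡ 0; y = λ·(38 - 0) - 46 ≡ 21. → (0, 21)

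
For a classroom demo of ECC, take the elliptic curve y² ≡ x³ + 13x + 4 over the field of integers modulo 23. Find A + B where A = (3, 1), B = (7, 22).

(3, 1) + (7, 22). λ = (22 - 1)/(7 - 3) ≡ 21/4 mod 23. 4⁻¹ ≡ 6 (mod 23), so λ ≡ 11.
  x = λ² - 3 - 7 = 121 - 10 ≡ 19; y = λ·(3 - 19) - 1 ≡ 7. → (19, 7)

(19, 7)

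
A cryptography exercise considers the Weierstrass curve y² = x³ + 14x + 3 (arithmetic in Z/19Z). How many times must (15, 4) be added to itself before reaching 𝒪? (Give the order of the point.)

5

2P: tangent at (15, 4): λ = (3·15² + 14)/(2·4) ≡ 5/8. 8⁻¹ ≡ 12 (mod 19) since 8·12 = 96 ≡ 1, so λ ≡ 5·12 ≡ 3.
  x = λ² - 15 - 15 = 9 - 30 ≡ 17; y = λ·(15 - 17) - 4 ≡ 9. → (17, 9)
3P: (17, 9) + (15, 4). λ = (4 - 9)/(15 - 17) ≡ 14/17 mod 19. 17⁻¹ ≡ 9 (mod 19), so λ ≡ 12.
  x = λ² - 17 - 15 = 144 - 32 ≡ 17; y = λ·(17 - 17) - 9 ≡ 10. → (17, 10)
4P: (17, 10) + (15, 4). λ = (4 - 10)/(15 - 17) ≡ 13/17 mod 19. 17⁻¹ ≡ 9 (mod 19), so λ ≡ 3.
  x = λ² - 17 - 15 = 9 - 32 ≡ 15; y = λ·(17 - 15) - 10 ≡ 15. → (15, 15)
5P: (15, 15) + (15, 4): same x and y₁ ≡ -y₂, so the sum is 𝒪.
5P = 𝒪, so the order is 5.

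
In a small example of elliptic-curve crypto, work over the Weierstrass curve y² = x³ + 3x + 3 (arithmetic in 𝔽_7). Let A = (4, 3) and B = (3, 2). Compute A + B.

(4, 3) + (3, 2). λ = (2 - 3)/(3 - 4) ≡ 6/6 mod 7. 6⁻¹ ≡ 6 (mod 7), so λ ≡ 1.
  x = λ² - 4 - 3 = 1 - 7 ≡ 1; y = λ·(4 - 1) - 3 ≡ 0. → (1, 0)

(1, 0)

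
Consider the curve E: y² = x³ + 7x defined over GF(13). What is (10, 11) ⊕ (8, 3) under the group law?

(11, 11)

(10, 11) + (8, 3). λ = (3 - 11)/(8 - 10) ≡ 5/11 mod 13. 11⁻¹ ≡ 6 (mod 13) since 11·6 = 66 ≡ 1, so λ ≡ 4.
  x = λ² - 10 - 8 = 16 - 18 ≡ 11; y = λ·(10 - 11) - 11 ≡ 11. → (11, 11)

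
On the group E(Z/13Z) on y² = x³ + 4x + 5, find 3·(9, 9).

Write P = (9, 9).
Repeated addition: build up to 3P.
2P: tangent at (9, 9): λ = (3·9² + 4)/(2·9) ≡ 0/5. 5⁻¹ ≡ 8 (mod 13), so λ ≡ 0·8 ≡ 0.
  x = λ² - 9 - 9 = 0 - 18 ≡ 8; y = λ·(9 - 8) - 9 ≡ 4. → (8, 4)
3P: (8, 4) + (9, 9). λ = (9 - 4)/(9 - 8) ≡ 5/1 mod 13. 1⁻¹ ≡ 1 (mod 13) since 1·1 = 1 ≡ 1, so λ ≡ 5.
  x = λ² - 8 - 9 = 25 - 17 ≡ 8; y = λ·(8 - 8) - 4 ≡ 9. → (8, 9)

(8, 9)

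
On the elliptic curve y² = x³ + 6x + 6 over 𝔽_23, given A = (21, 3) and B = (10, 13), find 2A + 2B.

(0, 12)

First 2A:
Repeated addition: build up to 2A.
2A: tangent at (21, 3): λ = (3·21² + 6)/(2·3) ≡ 18/6. 6⁻¹ ≡ 4 (mod 23), so λ ≡ 18·4 ≡ 3.
  x = λ² - 21 - 21 = 9 - 42 ≡ 13; y = λ·(21 - 13) - 3 ≡ 21. → (13, 21)
2A = (13, 21).
Next 2B:
Repeated addition: build up to 2B.
2B: tangent at (10, 13): λ = (3·10² + 6)/(2·13) ≡ 7/3. 3⁻¹ ≡ 8 (mod 23) since 3·8 = 24 ≡ 1, so λ ≡ 7·8 ≡ 10.
  x = λ² - 10 - 10 = 100 - 20 ≡ 11; y = λ·(10 - 11) - 13 ≡ 0. → (11, 0)
2B = (11, 0).
Finally 2A + 2B:
(13, 21) + (11, 0). λ = (0 - 21)/(11 - 13) ≡ 2/21 mod 23. 21⁻¹ ≡ 11 (mod 23) since 21·11 = 231 ≡ 1, so λ ≡ 22.
  x = λ² - 13 - 11 = 484 - 24 ≡ 0; y = λ·(13 - 0) - 21 ≡ 12. → (0, 12)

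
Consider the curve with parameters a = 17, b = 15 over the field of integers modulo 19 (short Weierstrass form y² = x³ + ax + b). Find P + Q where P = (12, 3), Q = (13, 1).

(12, 3) + (13, 1). λ = (1 - 3)/(13 - 12) ≡ 17/1 mod 19. 1⁻¹ ≡ 1 (mod 19), so λ ≡ 17.
  x = λ² - 12 - 13 = 289 - 25 ≡ 17; y = λ·(12 - 17) - 3 ≡ 7. → (17, 7)

(17, 7)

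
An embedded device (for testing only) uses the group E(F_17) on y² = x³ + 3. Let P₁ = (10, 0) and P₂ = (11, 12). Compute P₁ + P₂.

(10, 0) + (11, 12). λ = (12 - 0)/(11 - 10) ≡ 12/1 mod 17. 1⁻¹ ≡ 1 (mod 17) since 1·1 = 1 ≡ 1, so λ ≡ 12.
  x = λ² - 10 - 11 = 144 - 21 ≡ 4; y = λ·(10 - 4) - 0 ≡ 4. → (4, 4)

(4, 4)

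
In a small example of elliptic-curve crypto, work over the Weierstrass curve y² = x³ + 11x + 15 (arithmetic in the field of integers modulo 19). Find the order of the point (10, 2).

2P: tangent at (10, 2): λ = (3·10² + 11)/(2·2) ≡ 7/4. 4⁻¹ ≡ 5 (mod 19) since 4·5 = 20 ≡ 1, so λ ≡ 7·5 ≡ 16.
  x = λ² - 10 - 10 = 256 - 20 ≡ 8; y = λ·(10 - 8) - 2 ≡ 11. → (8, 11)
3P: (8, 11) + (10, 2). λ = (2 - 11)/(10 - 8) ≡ 10/2 mod 19. 2⁻¹ ≡ 10 (mod 19) since 2·10 = 20 ≡ 1, so λ ≡ 5.
  x = λ² - 8 - 10 = 25 - 18 ≡ 7; y = λ·(8 - 7) - 11 ≡ 13. → (7, 13)
4P: (7, 13) + (10, 2). λ = (2 - 13)/(10 - 7) ≡ 8/3 mod 19. 3⁻¹ ≡ 13 (mod 19), so λ ≡ 9.
  x = λ² - 7 - 10 = 81 - 17 ≡ 7; y = λ·(7 - 7) - 13 ≡ 6. → (7, 6)
5P: (7, 6) + (10, 2). λ = (2 - 6)/(10 - 7) ≡ 15/3 mod 19. 3⁻¹ ≡ 13 (mod 19), so λ ≡ 5.
  x = λ² - 7 - 10 = 25 - 17 ≡ 8; y = λ·(7 - 8) - 6 ≡ 8. → (8, 8)
6P: (8, 8) + (10, 2). λ = (2 - 8)/(10 - 8) ≡ 13/2 mod 19. 2⁻¹ ≡ 10 (mod 19), so λ ≡ 16.
  x = λ² - 8 - 10 = 256 - 18 ≡ 10; y = λ·(8 - 10) - 8 ≡ 17. → (10, 17)
7P: (10, 17) + (10, 2): same x and y₁ ≡ -y₂, so the sum is the point at infinity.
7P = the point at infinity, so the order is 7.

7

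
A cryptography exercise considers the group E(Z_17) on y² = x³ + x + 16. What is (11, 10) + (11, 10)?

tangent at (11, 10): λ = (3·11² + 1)/(2·10) ≡ 7/3. 3⁻¹ ≡ 6 (mod 17), so λ ≡ 7·6 ≡ 8.
  x = λ² - 11 - 11 = 64 - 22 ≡ 8; y = λ·(11 - 8) - 10 ≡ 14. → (8, 14)

(8, 14)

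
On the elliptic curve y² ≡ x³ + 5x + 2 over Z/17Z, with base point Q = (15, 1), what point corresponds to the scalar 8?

(16, 8)

Repeated addition: build up to 8Q.
2Q: tangent at (15, 1): λ = (3·15² + 5)/(2·1) ≡ 0/2. 2⁻¹ ≡ 9 (mod 17), so λ ≡ 0·9 ≡ 0.
  x = λ² - 15 - 15 = 0 - 30 ≡ 4; y = λ·(15 - 4) - 1 ≡ 16. → (4, 16)
3Q: (4, 16) + (15, 1). λ = (1 - 16)/(15 - 4) ≡ 2/11 mod 17. 11⁻¹ ≡ 14 (mod 17) since 11·14 = 154 ≡ 1, so λ ≡ 11.
  x = λ² - 4 - 15 = 121 - 19 ≡ 0; y = λ·(4 - 0) - 16 ≡ 11. → (0, 11)
4Q: (0, 11) + (15, 1). λ = (1 - 11)/(15 - 0) ≡ 7/15 mod 17. 15⁻¹ ≡ 8 (mod 17) since 15·8 = 120 ≡ 1, so λ ≡ 5.
  x = λ² - 0 - 15 = 25 - 15 ≡ 10; y = λ·(0 - 10) - 11 ≡ 7. → (10, 7)
5Q: (10, 7) + (15, 1). λ = (1 - 7)/(15 - 10) ≡ 11/5 mod 17. 5⁻¹ ≡ 7 (mod 17) since 5·7 = 35 ≡ 1, so λ ≡ 9.
  x = λ² - 10 - 15 = 81 - 25 ≡ 5; y = λ·(10 - 5) - 7 ≡ 4. → (5, 4)
6Q: (5, 4) + (15, 1). λ = (1 - 4)/(15 - 5) ≡ 14/10 mod 17. 10⁻¹ ≡ 12 (mod 17), so λ ≡ 15.
  x = λ² - 5 - 15 = 225 - 20 ≡ 1; y = λ·(5 - 1) - 4 ≡ 5. → (1, 5)
7Q: (1, 5) + (15, 1). λ = (1 - 5)/(15 - 1) ≡ 13/14 mod 17. 14⁻¹ ≡ 11 (mod 17) since 14·11 = 154 ≡ 1, so λ ≡ 7.
  x = λ² - 1 - 15 = 49 - 16 ≡ 16; y = λ·(1 - 16) - 5 ≡ 9. → (16, 9)
8Q: (16, 9) + (15, 1). λ = (1 - 9)/(15 - 16) ≡ 9/16 mod 17. 16⁻¹ ≡ 16 (mod 17), so λ ≡ 8.
  x = λ² - 16 - 15 = 64 - 31 ≡ 16; y = λ·(16 - 16) - 9 ≡ 8. → (16, 8)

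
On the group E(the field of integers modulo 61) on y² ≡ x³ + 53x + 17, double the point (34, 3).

tangent at (34, 3): λ = (3·34² + 53)/(2·3) ≡ 44/6. 6⁻¹ ≡ 51 (mod 61), so λ ≡ 44·51 ≡ 48.
  x = λ² - 34 - 34 = 2304 - 68 ≡ 40; y = λ·(34 - 40) - 3 ≡ 14. → (40, 14)

(40, 14)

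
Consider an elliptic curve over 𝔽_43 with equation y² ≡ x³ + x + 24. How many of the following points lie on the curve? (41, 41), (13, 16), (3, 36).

1

(41, 41): 41² ≡ 4, rhs ≡ 14 → off.
(13, 16): 16² ≡ 41, rhs ≡ 41 → on.
(3, 36): 36² ≡ 6, rhs ≡ 11 → off.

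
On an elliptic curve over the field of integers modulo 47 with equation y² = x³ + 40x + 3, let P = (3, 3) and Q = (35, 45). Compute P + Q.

(30, 35)

(3, 3) + (35, 45). λ = (45 - 3)/(35 - 3) ≡ 42/32 mod 47. 32⁻¹ ≡ 25 (mod 47) since 32·25 = 800 ≡ 1, so λ ≡ 16.
  x = λ² - 3 - 35 = 256 - 38 ≡ 30; y = λ·(3 - 30) - 3 ≡ 35. → (30, 35)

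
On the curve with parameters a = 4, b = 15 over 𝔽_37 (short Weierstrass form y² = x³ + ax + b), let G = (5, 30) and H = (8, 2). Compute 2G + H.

(33, 3)

First 2G:
Repeated addition: build up to 2G.
2G: tangent at (5, 30): λ = (3·5² + 4)/(2·30) ≡ 5/23. 23⁻¹ ≡ 29 (mod 37), so λ ≡ 5·29 ≡ 34.
  x = λ² - 5 - 5 = 1156 - 10 ≡ 36; y = λ·(5 - 36) - 30 ≡ 26. → (36, 26)
2G = (36, 26).
Finally 2G + H:
(36, 26) + (8, 2). λ = (2 - 26)/(8 - 36) ≡ 13/9 mod 37. 9⁻¹ ≡ 33 (mod 37), so λ ≡ 22.
  x = λ² - 36 - 8 = 484 - 44 ≡ 33; y = λ·(36 - 33) - 26 ≡ 3. → (33, 3)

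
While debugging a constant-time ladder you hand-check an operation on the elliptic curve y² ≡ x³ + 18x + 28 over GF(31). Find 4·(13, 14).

Write G = (13, 14).
Double-and-add on 4 = (100)₂. Start with G = (13, 14) for the leading 1-bit.
double: tangent at (13, 14): λ = (3·13² + 18)/(2·14) ≡ 29/28. 28⁻¹ ≡ 10 (mod 31), so λ ≡ 29·10 ≡ 11.
  x = λ² - 13 - 13 = 121 - 26 ≡ 2; y = λ·(13 - 2) - 14 ≡ 14. → (2, 14)
double: tangent at (2, 14): λ = (3·2² + 18)/(2·14) ≡ 30/28. 28⁻¹ ≡ 10 (mod 31) since 28·10 = 280 ≡ 1, so λ ≡ 30·10 ≡ 21.
  x = λ² - 2 - 2 = 441 - 4 ≡ 3; y = λ·(2 - 3) - 14 ≡ 27. → (3, 27)

(3, 27)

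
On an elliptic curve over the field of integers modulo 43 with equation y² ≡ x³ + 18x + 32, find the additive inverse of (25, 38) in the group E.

-(25, 38) = (25, -38 mod 43) = (25, 5).

(25, 5)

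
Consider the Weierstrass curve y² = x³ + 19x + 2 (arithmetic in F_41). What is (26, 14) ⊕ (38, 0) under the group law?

(0, 24)

(26, 14) + (38, 0). λ = (0 - 14)/(38 - 26) ≡ 27/12 mod 41. 12⁻¹ ≡ 24 (mod 41), so λ ≡ 33.
  x = λ² - 26 - 38 = 1089 - 64 ≡ 0; y = λ·(26 - 0) - 14 ≡ 24. → (0, 24)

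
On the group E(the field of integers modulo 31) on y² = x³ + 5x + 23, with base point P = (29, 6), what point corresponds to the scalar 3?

(27, 30)

Repeated addition: build up to 3P.
2P: tangent at (29, 6): λ = (3·29² + 5)/(2·6) ≡ 17/12. 12⁻¹ ≡ 13 (mod 31) since 12·13 = 156 ≡ 1, so λ ≡ 17·13 ≡ 4.
  x = λ² - 29 - 29 = 16 - 58 ≡ 20; y = λ·(29 - 20) - 6 ≡ 30. → (20, 30)
3P: (20, 30) + (29, 6). λ = (6 - 30)/(29 - 20) ≡ 7/9 mod 31. 9⁻¹ ≡ 7 (mod 31) since 9·7 = 63 ≡ 1, so λ ≡ 18.
  x = λ² - 20 - 29 = 324 - 49 ≡ 27; y = λ·(20 - 27) - 30 ≡ 30. → (27, 30)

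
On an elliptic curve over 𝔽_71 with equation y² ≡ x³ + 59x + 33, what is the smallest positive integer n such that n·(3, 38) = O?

2P: tangent at (3, 38): λ = (3·3² + 59)/(2·38) ≡ 15/5. 5⁻¹ ≡ 57 (mod 71), so λ ≡ 15·57 ≡ 3.
  x = λ² - 3 - 3 = 9 - 6 ≡ 3; y = λ·(3 - 3) - 38 ≡ 33. → (3, 33)
3P: (3, 33) + (3, 38): same x and y₁ ≡ -y₂, so the sum is O.
3P = O, so the order is 3.

3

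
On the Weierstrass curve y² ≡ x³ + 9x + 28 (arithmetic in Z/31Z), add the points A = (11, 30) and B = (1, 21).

(11, 30) + (1, 21). λ = (21 - 30)/(1 - 11) ≡ 22/21 mod 31. 21⁻¹ ≡ 3 (mod 31), so λ ≡ 4.
  x = λ² - 11 - 1 = 16 - 12 ≡ 4; y = λ·(11 - 4) - 30 ≡ 29. → (4, 29)

(4, 29)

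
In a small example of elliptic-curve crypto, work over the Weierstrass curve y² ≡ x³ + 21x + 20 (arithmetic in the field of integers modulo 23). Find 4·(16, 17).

(3, 15)

Write G = (16, 17).
Double-and-add on 4 = (100)₂. Start with G = (16, 17) for the leading 1-bit.
double: tangent at (16, 17): λ = (3·16² + 21)/(2·17) ≡ 7/11. 11⁻¹ ≡ 21 (mod 23) since 11·21 = 231 ≡ 1, so λ ≡ 7·21 ≡ 9.
  x = λ² - 16 - 16 = 81 - 32 ≡ 3; y = λ·(16 - 3) - 17 ≡ 8. → (3, 8)
double: tangent at (3, 8): λ = (3·3² + 21)/(2·8) ≡ 2/16. 16⁻¹ ≡ 13 (mod 23), so λ ≡ 2·13 ≡ 3.
  x = λ² - 3 - 3 = 9 - 6 ≡ 3; y = λ·(3 - 3) - 8 ≡ 15. → (3, 15)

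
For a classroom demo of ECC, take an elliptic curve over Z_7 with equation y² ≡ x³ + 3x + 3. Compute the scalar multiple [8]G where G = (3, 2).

(3, 5)

Double-and-add on 8 = (1000)₂. Start with G = (3, 2) for the leading 1-bit.
double: tangent at (3, 2): λ = (3·3² + 3)/(2·2) ≡ 2/4. 4⁻¹ ≡ 2 (mod 7) since 4·2 = 8 ≡ 1, so λ ≡ 2·2 ≡ 4.
  x = λ² - 3 - 3 = 16 - 6 ≡ 3; y = λ·(3 - 3) - 2 ≡ 5. → (3, 5)
double: tangent at (3, 5): λ = (3·3² + 3)/(2·5) ≡ 2/3. 3⁻¹ ≡ 5 (mod 7), so λ ≡ 2·5 ≡ 3.
  x = λ² - 3 - 3 = 9 - 6 ≡ 3; y = λ·(3 - 3) - 5 ≡ 2. → (3, 2)
double: tangent at (3, 2): λ = (3·3² + 3)/(2·2) ≡ 2/4. 4⁻¹ ≡ 2 (mod 7) since 4·2 = 8 ≡ 1, so λ ≡ 2·2 ≡ 4.
  x = λ² - 3 - 3 = 16 - 6 ≡ 3; y = λ·(3 - 3) - 2 ≡ 5. → (3, 5)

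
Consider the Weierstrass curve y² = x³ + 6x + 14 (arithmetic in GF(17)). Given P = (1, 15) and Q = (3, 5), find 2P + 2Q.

O

First 2P:
Repeated addition: build up to 2P.
2P: tangent at (1, 15): λ = (3·1² + 6)/(2·15) ≡ 9/13. 13⁻¹ ≡ 4 (mod 17) since 13·4 = 52 ≡ 1, so λ ≡ 9·4 ≡ 2.
  x = λ² - 1 - 1 = 4 - 2 ≡ 2; y = λ·(1 - 2) - 15 ≡ 0. → (2, 0)
2P = (2, 0).
Next 2Q:
Repeated addition: build up to 2Q.
2Q: tangent at (3, 5): λ = (3·3² + 6)/(2·5) ≡ 16/10. 10⁻¹ ≡ 12 (mod 17), so λ ≡ 16·12 ≡ 5.
  x = λ² - 3 - 3 = 25 - 6 ≡ 2; y = λ·(3 - 2) - 5 ≡ 0. → (2, 0)
2Q = (2, 0).
Finally 2P + 2Q:
(2, 0) + (2, 0): same x and y₁ ≡ -y₂, so the sum is ∞.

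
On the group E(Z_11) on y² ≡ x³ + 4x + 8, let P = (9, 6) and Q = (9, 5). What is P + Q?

O

The two points share x = 9 and their y-coordinates satisfy 6 + 5 ≡ 0 (mod 11), so they are inverses. Their sum is ∞.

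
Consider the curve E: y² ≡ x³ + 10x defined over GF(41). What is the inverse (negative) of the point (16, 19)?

-(16, 19) = (16, -19 mod 41) = (16, 22).

(16, 22)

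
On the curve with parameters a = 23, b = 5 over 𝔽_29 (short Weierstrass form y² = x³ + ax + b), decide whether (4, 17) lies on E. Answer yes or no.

y² = 17² ≡ 28; x³ + 23x + 5 = 161 ≡ 16 (mod 29). 28 ≠ 16.

no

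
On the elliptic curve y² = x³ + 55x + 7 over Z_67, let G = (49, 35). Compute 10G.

(8, 17)

Double-and-add on 10 = (1010)₂. Start with G = (49, 35) for the leading 1-bit.
double: tangent at (49, 35): λ = (3·49² + 55)/(2·35) ≡ 22/3. 3⁻¹ ≡ 45 (mod 67), so λ ≡ 22·45 ≡ 52.
  x = λ² - 49 - 49 = 2704 - 98 ≡ 60; y = λ·(49 - 60) - 35 ≡ 63. → (60, 63)
double: tangent at (60, 63): λ = (3·60² + 55)/(2·63) ≡ 1/59. 59⁻¹ ≡ 25 (mod 67), so λ ≡ 1·25 ≡ 25.
  x = λ² - 60 - 60 = 625 - 120 ≡ 36; y = λ·(60 - 36) - 63 ≡ 1. → (36, 1)
add G: (36, 1) + (49, 35). λ = (35 - 1)/(49 - 36) ≡ 34/13 mod 67. 13⁻¹ ≡ 31 (mod 67) since 13·31 = 403 ≡ 1, so λ ≡ 49.
  x = λ² - 36 - 49 = 2401 - 85 ≡ 38; y = λ·(36 - 38) - 1 ≡ 35. → (38, 35)
double: tangent at (38, 35): λ = (3·38² + 55)/(2·35) ≡ 32/3. 3⁻¹ ≡ 45 (mod 67), so λ ≡ 32·45 ≡ 33.
  x = λ² - 38 - 38 = 1089 - 76 ≡ 8; y = λ·(38 - 8) - 35 ≡ 17. → (8, 17)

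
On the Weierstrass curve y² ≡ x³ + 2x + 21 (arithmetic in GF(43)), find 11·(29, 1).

(3, 22)

Write P = (29, 1).
Repeated addition: build up to 11P.
2P: tangent at (29, 1): λ = (3·29² + 2)/(2·1) ≡ 31/2. 2⁻¹ ≡ 22 (mod 43), so λ ≡ 31·22 ≡ 37.
  x = λ² - 29 - 29 = 1369 - 58 ≡ 21; y = λ·(29 - 21) - 1 ≡ 37. → (21, 37)
3P: (21, 37) + (29, 1). λ = (1 - 37)/(29 - 21) ≡ 7/8 mod 43. 8⁻¹ ≡ 27 (mod 43), so λ ≡ 17.
  x = λ² - 21 - 29 = 289 - 50 ≡ 24; y = λ·(21 - 24) - 37 ≡ 41. → (24, 41)
4P: (24, 41) + (29, 1). λ = (1 - 41)/(29 - 24) ≡ 3/5 mod 43. 5⁻¹ ≡ 26 (mod 43), so λ ≡ 35.
  x = λ² - 24 - 29 = 1225 - 53 ≡ 11; y = λ·(24 - 11) - 41 ≡ 27. → (11, 27)
5P: (11, 27) + (29, 1). λ = (1 - 27)/(29 - 11) ≡ 17/18 mod 43. 18⁻¹ ≡ 12 (mod 43), so λ ≡ 32.
  x = λ² - 11 - 29 = 1024 - 40 ≡ 38; y = λ·(11 - 38) - 27 ≡ 12. → (38, 12)
6P: (38, 12) + (29, 1). λ = (1 - 12)/(29 - 38) ≡ 32/34 mod 43. 34⁻¹ ≡ 19 (mod 43), so λ ≡ 6.
  x = λ² - 38 - 29 = 36 - 67 ≡ 12; y = λ·(38 - 12) - 12 ≡ 15. → (12, 15)
7P: (12, 15) + (29, 1). λ = (1 - 15)/(29 - 12) ≡ 29/17 mod 43. 17⁻¹ ≡ 38 (mod 43) since 17·38 = 646 ≡ 1, so λ ≡ 27.
  x = λ² - 12 - 29 = 729 - 41 ≡ 0; y = λ·(12 - 0) - 15 ≡ 8. → (0, 8)
8P: (0, 8) + (29, 1). λ = (1 - 8)/(29 - 0) ≡ 36/29 mod 43. 29⁻¹ ≡ 3 (mod 43) since 29·3 = 87 ≡ 1, so λ ≡ 22.
  x = λ² - 0 - 29 = 484 - 29 ≡ 25; y = λ·(0 - 25) - 8 ≡ 1. → (25, 1)
9P: (25, 1) + (29, 1). λ = (1 - 1)/(29 - 25) ≡ 0/4 mod 43. 4⁻¹ ≡ 11 (mod 43), so λ ≡ 0.
  x = λ² - 25 - 29 = 0 - 54 ≡ 32; y = λ·(25 - 32) - 1 ≡ 42. → (32, 42)
10P: (32, 42) + (29, 1). λ = (1 - 42)/(29 - 32) ≡ 2/40 mod 43. 40⁻¹ ≡ 14 (mod 43), so λ ≡ 28.
  x = λ² - 32 - 29 = 784 - 61 ≡ 35; y = λ·(32 - 35) - 42 ≡ 3. → (35, 3)
11P: (35, 3) + (29, 1). λ = (1 - 3)/(29 - 35) ≡ 41/37 mod 43. 37⁻¹ ≡ 7 (mod 43) since 37·7 = 259 ≡ 1, so λ ≡ 29.
  x = λ² - 35 - 29 = 841 - 64 ≡ 3; y = λ·(35 - 3) - 3 ≡ 22. → (3, 22)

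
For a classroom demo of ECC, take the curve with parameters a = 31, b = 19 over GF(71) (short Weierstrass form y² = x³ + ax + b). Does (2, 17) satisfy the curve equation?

y² = 17² ≡ 5; x³ + 31x + 19 = 89 ≡ 18 (mod 71). 5 ≠ 18.

no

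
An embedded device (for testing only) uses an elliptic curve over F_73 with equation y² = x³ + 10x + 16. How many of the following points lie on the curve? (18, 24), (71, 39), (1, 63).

(18, 24): 24² ≡ 65, rhs ≡ 42 → off.
(71, 39): 39² ≡ 61, rhs ≡ 61 → on.
(1, 63): 63² ≡ 27, rhs ≡ 27 → on.

2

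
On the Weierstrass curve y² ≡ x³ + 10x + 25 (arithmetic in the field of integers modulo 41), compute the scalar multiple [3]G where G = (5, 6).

Repeated addition: build up to 3G.
2G: tangent at (5, 6): λ = (3·5² + 10)/(2·6) ≡ 3/12. 12⁻¹ ≡ 24 (mod 41) since 12·24 = 288 ≡ 1, so λ ≡ 3·24 ≡ 31.
  x = λ² - 5 - 5 = 961 - 10 ≡ 8; y = λ·(5 - 8) - 6 ≡ 24. → (8, 24)
3G: (8, 24) + (5, 6). λ = (6 - 24)/(5 - 8) ≡ 23/38 mod 41. 38⁻¹ ≡ 27 (mod 41) since 38·27 = 1026 ≡ 1, so λ ≡ 6.
  x = λ² - 8 - 5 = 36 - 13 ≡ 23; y = λ·(8 - 23) - 24 ≡ 9. → (23, 9)

(23, 9)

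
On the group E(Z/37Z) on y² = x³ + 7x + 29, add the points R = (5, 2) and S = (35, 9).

(35, 28)

(5, 2) + (35, 9). λ = (9 - 2)/(35 - 5) ≡ 7/30 mod 37. 30⁻¹ ≡ 21 (mod 37), so λ ≡ 36.
  x = λ² - 5 - 35 = 1296 - 40 ≡ 35; y = λ·(5 - 35) - 2 ≡ 28. → (35, 28)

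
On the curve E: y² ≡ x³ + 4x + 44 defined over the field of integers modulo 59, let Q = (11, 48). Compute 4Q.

Repeated addition: build up to 4Q.
2Q: tangent at (11, 48): λ = (3·11² + 4)/(2·48) ≡ 13/37. 37⁻¹ ≡ 8 (mod 59), so λ ≡ 13·8 ≡ 45.
  x = λ² - 11 - 11 = 2025 - 22 ≡ 56; y = λ·(11 - 56) - 48 ≡ 51. → (56, 51)
3Q: (56, 51) + (11, 48). λ = (48 - 51)/(11 - 56) ≡ 56/14 mod 59. 14⁻¹ ≡ 38 (mod 59), so λ ≡ 4.
  x = λ² - 56 - 11 = 16 - 67 ≡ 8; y = λ·(56 - 8) - 51 ≡ 23. → (8, 23)
4Q: (8, 23) + (11, 48). λ = (48 - 23)/(11 - 8) ≡ 25/3 mod 59. 3⁻¹ ≡ 20 (mod 59), so λ ≡ 28.
  x = λ² - 8 - 11 = 784 - 19 ≡ 57; y = λ·(8 - 57) - 23 ≡ 21. → (57, 21)

(57, 21)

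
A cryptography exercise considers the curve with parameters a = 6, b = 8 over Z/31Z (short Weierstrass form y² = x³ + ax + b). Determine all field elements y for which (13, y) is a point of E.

12, 19

x³ + 6x + 8 = 2283 ≡ 20 (mod 31).
Square roots of 20 mod 31: 12 and 19 (since 12² = 144 ≡ 20).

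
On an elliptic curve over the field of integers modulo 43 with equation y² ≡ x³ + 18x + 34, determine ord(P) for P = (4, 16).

2P: tangent at (4, 16): λ = (3·4² + 18)/(2·16) ≡ 23/32. 32⁻¹ ≡ 39 (mod 43) since 32·39 = 1248 ≡ 1, so λ ≡ 23·39 ≡ 37.
  x = λ² - 4 - 4 = 1369 - 8 ≡ 28; y = λ·(4 - 28) - 16 ≡ 42. → (28, 42)
3P: (28, 42) + (4, 16). λ = (16 - 42)/(4 - 28) ≡ 17/19 mod 43. 19⁻¹ ≡ 34 (mod 43) since 19·34 = 646 ≡ 1, so λ ≡ 19.
  x = λ² - 28 - 4 = 361 - 32 ≡ 28; y = λ·(28 - 28) - 42 ≡ 1. → (28, 1)
4P: (28, 1) + (4, 16). λ = (16 - 1)/(4 - 28) ≡ 15/19 mod 43. 19⁻¹ ≡ 34 (mod 43), so λ ≡ 37.
  x = λ² - 28 - 4 = 1369 - 32 ≡ 4; y = λ·(28 - 4) - 1 ≡ 27. → (4, 27)
5P: (4, 27) + (4, 16): same x and y₁ ≡ -y₂, so the sum is the point at infinity.
5P = the point at infinity, so the order is 5.

5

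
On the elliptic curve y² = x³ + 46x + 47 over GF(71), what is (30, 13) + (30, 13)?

tangent at (30, 13): λ = (3·30² + 46)/(2·13) ≡ 48/26. 26⁻¹ ≡ 41 (mod 71), so λ ≡ 48·41 ≡ 51.
  x = λ² - 30 - 30 = 2601 - 60 ≡ 56; y = λ·(30 - 56) - 13 ≡ 10. → (56, 10)

(56, 10)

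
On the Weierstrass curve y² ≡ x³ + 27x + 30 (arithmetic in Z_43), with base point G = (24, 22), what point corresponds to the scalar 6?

(16, 0)

Double-and-add on 6 = (110)₂. Start with G = (24, 22) for the leading 1-bit.
double: tangent at (24, 22): λ = (3·24² + 27)/(2·22) ≡ 35/1. 1⁻¹ ≡ 1 (mod 43), so λ ≡ 35·1 ≡ 35.
  x = λ² - 24 - 24 = 1225 - 48 ≡ 16; y = λ·(24 - 16) - 22 ≡ 0. → (16, 0)
add G: (16, 0) + (24, 22). λ = (22 - 0)/(24 - 16) ≡ 22/8 mod 43. 8⁻¹ ≡ 27 (mod 43), so λ ≡ 35.
  x = λ² - 16 - 24 = 1225 - 40 ≡ 24; y = λ·(16 - 24) - 0 ≡ 21. → (24, 21)
double: tangent at (24, 21): λ = (3·24² + 27)/(2·21) ≡ 35/42. 42⁻¹ ≡ 42 (mod 43) since 42·42 = 1764 ≡ 1, so λ ≡ 35·42 ≡ 8.
  x = λ² - 24 - 24 = 64 - 48 ≡ 16; y = λ·(24 - 16) - 21 ≡ 0. → (16, 0)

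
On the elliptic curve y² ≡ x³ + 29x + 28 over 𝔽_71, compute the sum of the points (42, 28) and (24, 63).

(42, 28) + (24, 63). λ = (63 - 28)/(24 - 42) ≡ 35/53 mod 71. 53⁻¹ ≡ 67 (mod 71) since 53·67 = 3551 ≡ 1, so λ ≡ 2.
  x = λ² - 42 - 24 = 4 - 66 ≡ 9; y = λ·(42 - 9) - 28 ≡ 38. → (9, 38)

(9, 38)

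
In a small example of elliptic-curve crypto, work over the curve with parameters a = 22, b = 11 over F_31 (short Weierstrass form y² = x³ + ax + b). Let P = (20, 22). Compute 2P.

tangent at (20, 22): λ = (3·20² + 22)/(2·22) ≡ 13/13. 13⁻¹ ≡ 12 (mod 31) since 13·12 = 156 ≡ 1, so λ ≡ 13·12 ≡ 1.
  x = λ² - 20 - 20 = 1 - 40 ≡ 23; y = λ·(20 - 23) - 22 ≡ 6. → (23, 6)

(23, 6)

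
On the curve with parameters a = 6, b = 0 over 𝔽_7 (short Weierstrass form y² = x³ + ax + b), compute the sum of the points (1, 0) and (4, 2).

(4, 5)

(1, 0) + (4, 2). λ = (2 - 0)/(4 - 1) ≡ 2/3 mod 7. 3⁻¹ ≡ 5 (mod 7) since 3·5 = 15 ≡ 1, so λ ≡ 3.
  x = λ² - 1 - 4 = 9 - 5 ≡ 4; y = λ·(1 - 4) - 0 ≡ 5. → (4, 5)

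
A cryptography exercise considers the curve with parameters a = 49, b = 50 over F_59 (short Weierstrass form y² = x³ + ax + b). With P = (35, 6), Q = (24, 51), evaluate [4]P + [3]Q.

(4, 29)

First 4P:
Double-and-add on 4 = (100)₂. Start with P = (35, 6) for the leading 1-bit.
double: tangent at (35, 6): λ = (3·35² + 49)/(2·6) ≡ 7/12. 12⁻¹ ≡ 5 (mod 59), so λ ≡ 7·5 ≡ 35.
  x = λ² - 35 - 35 = 1225 - 70 ≡ 34; y = λ·(35 - 34) - 6 ≡ 29. → (34, 29)
double: tangent at (34, 29): λ = (3·34² + 49)/(2·29) ≡ 36/58. 58⁻¹ ≡ 58 (mod 59) since 58·58 = 3364 ≡ 1, so λ ≡ 36·58 ≡ 23.
  x = λ² - 34 - 34 = 529 - 68 ≡ 48; y = λ·(34 - 48) - 29 ≡ 3. → (48, 3)
4P = (48, 3).
Next 3Q:
Repeated addition: build up to 3Q.
2Q: tangent at (24, 51): λ = (3·24² + 49)/(2·51) ≡ 7/43. 43⁻¹ ≡ 11 (mod 59) since 43·11 = 473 ≡ 1, so λ ≡ 7·11 ≡ 18.
  x = λ² - 24 - 24 = 324 - 48 ≡ 40; y = λ·(24 - 40) - 51 ≡ 15. → (40, 15)
3Q: (40, 15) + (24, 51). λ = (51 - 15)/(24 - 40) ≡ 36/43 mod 59. 43⁻¹ ≡ 11 (mod 59), so λ ≡ 42.
  x = λ² - 40 - 24 = 1764 - 64 ≡ 48; y = λ·(40 - 48) - 15 ≡ 3. → (48, 3)
3Q = (48, 3).
Finally 4P + 3Q:
tangent at (48, 3): λ = (3·48² + 49)/(2·3) ≡ 58/6. 6⁻¹ ≡ 10 (mod 59), so λ ≡ 58·10 ≡ 49.
  x = λ² - 48 - 48 = 2401 - 96 ≡ 4; y = λ·(48 - 4) - 3 ≡ 29. → (4, 29)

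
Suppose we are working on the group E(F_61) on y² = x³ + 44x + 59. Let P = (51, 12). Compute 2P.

tangent at (51, 12): λ = (3·51² + 44)/(2·12) ≡ 39/24. 24⁻¹ ≡ 28 (mod 61), so λ ≡ 39·28 ≡ 55.
  x = λ² - 51 - 51 = 3025 - 102 ≡ 56; y = λ·(51 - 56) - 12 ≡ 18. → (56, 18)

(56, 18)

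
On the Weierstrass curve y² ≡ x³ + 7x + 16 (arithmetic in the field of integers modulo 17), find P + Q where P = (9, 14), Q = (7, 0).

(9, 14) + (7, 0). λ = (0 - 14)/(7 - 9) ≡ 3/15 mod 17. 15⁻¹ ≡ 8 (mod 17), so λ ≡ 7.
  x = λ² - 9 - 7 = 49 - 16 ≡ 16; y = λ·(9 - 16) - 14 ≡ 5. → (16, 5)

(16, 5)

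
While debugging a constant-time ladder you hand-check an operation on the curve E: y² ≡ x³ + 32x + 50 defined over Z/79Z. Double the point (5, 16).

(71, 25)

tangent at (5, 16): λ = (3·5² + 32)/(2·16) ≡ 28/32. 32⁻¹ ≡ 42 (mod 79), so λ ≡ 28·42 ≡ 70.
  x = λ² - 5 - 5 = 4900 - 10 ≡ 71; y = λ·(5 - 71) - 16 ≡ 25. → (71, 25)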